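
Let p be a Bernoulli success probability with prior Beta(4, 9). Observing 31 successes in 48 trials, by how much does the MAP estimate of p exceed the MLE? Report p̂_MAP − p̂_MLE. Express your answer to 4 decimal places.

MAP − MLE = -0.0696

Posterior is Beta(35, 26); MAP = (35−1)/(61−2) = 34/59 ≈ 0.57627.
MLE ignores the prior: p̂_MLE = k/n = 31/48 ≈ 0.64583.
Difference = 34/59 − 31/48 = -197/2832 ≈ -0.0696.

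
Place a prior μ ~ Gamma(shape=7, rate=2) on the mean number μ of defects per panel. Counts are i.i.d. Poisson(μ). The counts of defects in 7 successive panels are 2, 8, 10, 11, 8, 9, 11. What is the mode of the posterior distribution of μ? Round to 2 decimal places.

μ̂_MAP = 7.22

Σxᵢ = 2+8+10+11+8+9+11 = 59, with n = 7.
Posterior ∝ μ^6e^(−2μ) · μ^59e^(−7μ) = μ^65e^(−9μ), i.e. Gamma(shape=66, rate=9).
The mode of a Gamma(a, b) with a ≥ 1 (shape–rate) is (a−1)/b = 65/9 ≈ 7.22.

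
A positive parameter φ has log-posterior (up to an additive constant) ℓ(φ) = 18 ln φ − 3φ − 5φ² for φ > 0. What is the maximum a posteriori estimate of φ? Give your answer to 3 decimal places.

φ̂_MAP = 1.200

ℓ'(φ) = 18/φ − 3 − 10φ. Setting this to zero and multiplying by φ: 10φ² + 3φ − 18 = 0.
φ = (−3 + √(3² + 4·10·18)) / (2·10) = (−3 + √729) / 20 = (−3 + 27)/20 = 6/5.
ℓ''(φ) = −18/φ² − 10 < 0, confirming a maximum.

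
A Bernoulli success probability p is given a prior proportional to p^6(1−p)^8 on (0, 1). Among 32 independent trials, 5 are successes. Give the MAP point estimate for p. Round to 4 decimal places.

The prior density ∝ p^6(1−p)^8 is the kernel of Beta(7, 9).
Data: 5 successes in 32 trials. The binomial likelihood contributes p^5(1−p)^27, so the posterior is Beta(7+5, 9+27) = Beta(12, 36).
For Beta(a, b) with a, b > 1 the mode is (a−1)/(a+b−2) = 11/46 ≈ 0.2391.

p̂_MAP = 0.2391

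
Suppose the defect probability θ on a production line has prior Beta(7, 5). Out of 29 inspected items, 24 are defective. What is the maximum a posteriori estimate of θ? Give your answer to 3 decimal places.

Prior: Beta(7, 5).
Data: 24 successes in 29 trials. The binomial likelihood contributes θ^24(1−θ)^5, so the posterior is Beta(7+24, 5+5) = Beta(31, 10).
For Beta(a, b) with a, b > 1 the mode is (a−1)/(a+b−2) = 30/39 ≈ 0.769.

θ̂_MAP = 0.769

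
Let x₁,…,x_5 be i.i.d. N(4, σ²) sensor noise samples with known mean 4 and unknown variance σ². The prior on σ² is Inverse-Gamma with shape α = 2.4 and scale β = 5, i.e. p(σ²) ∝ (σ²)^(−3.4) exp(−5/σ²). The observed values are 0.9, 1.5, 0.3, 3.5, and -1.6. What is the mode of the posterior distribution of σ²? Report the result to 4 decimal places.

Sum of squared deviations about the known mean: SS = (0.9−4)² + (1.5−4)² + (0.3−4)² + (3.5−4)² + (-1.6−4)² = 61.16.
The Normal likelihood contributes (σ²)^(−n/2) exp(−SS/(2σ²)), so the posterior is Inverse-Gamma(α + n/2, β + SS/2) = Inverse-Gamma(4.9, 35.58).
The mode of Inverse-Gamma(a, b) is b/(a+1) = 35.58/5.9 ≈ 6.0305.

σ̂²_MAP = 6.0305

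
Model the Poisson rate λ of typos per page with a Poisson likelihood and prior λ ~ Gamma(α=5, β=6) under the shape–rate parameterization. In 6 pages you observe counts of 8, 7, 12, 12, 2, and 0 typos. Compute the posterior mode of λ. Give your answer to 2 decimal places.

Σxᵢ = 8+7+12+12+2+0 = 41, with n = 6.
Posterior ∝ λ^4e^(−6λ) · λ^41e^(−6λ) = λ^45e^(−12λ), i.e. Gamma(shape=46, rate=12).
The mode of a Gamma(a, b) with a ≥ 1 (shape–rate) is (a−1)/b = 45/12 ≈ 3.75.

λ̂_MAP = 3.75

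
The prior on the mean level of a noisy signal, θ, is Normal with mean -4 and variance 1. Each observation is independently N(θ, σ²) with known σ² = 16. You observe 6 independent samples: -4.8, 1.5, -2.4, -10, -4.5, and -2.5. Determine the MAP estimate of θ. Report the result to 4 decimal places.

θ̂_MAP = -3.9409

n = 6; x̄ = ((-4.8) + 1.5 + (-2.4) + (-10) + (-4.5) + (-2.5))/6 = -22.7/6 = -227/60 ≈ -3.7833.
For a Normal prior and Normal likelihood with known variance, the posterior is Normal; its mode equals its mean, the precision-weighted average.
Prior precision 1/σ₀² = 1/1 = 1; data precision n/σ² = 6/16 = 0.375.
θ̂ = (1·(-4) + 0.375·(-227/60)) / (1 + 0.375) = (-5.41875)/1.375 = -867/220 ≈ -3.9409.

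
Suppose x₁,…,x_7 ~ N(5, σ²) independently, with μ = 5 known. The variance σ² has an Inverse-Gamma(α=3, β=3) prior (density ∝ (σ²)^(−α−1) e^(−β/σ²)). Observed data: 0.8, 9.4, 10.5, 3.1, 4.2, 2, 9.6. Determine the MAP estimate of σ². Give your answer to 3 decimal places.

Sum of squared deviations about the known mean: SS = (0.8−5)² + (9.4−5)² + (10.5−5)² + (3.1−5)² + (4.2−5)² + (2−5)² + (9.6−5)² = 101.66.
The Normal likelihood contributes (σ²)^(−n/2) exp(−SS/(2σ²)), so the posterior is Inverse-Gamma(α + n/2, β + SS/2) = Inverse-Gamma(6.5, 53.83).
The mode of Inverse-Gamma(a, b) is b/(a+1) = 53.83/7.5 ≈ 7.177.

σ̂²_MAP = 7.177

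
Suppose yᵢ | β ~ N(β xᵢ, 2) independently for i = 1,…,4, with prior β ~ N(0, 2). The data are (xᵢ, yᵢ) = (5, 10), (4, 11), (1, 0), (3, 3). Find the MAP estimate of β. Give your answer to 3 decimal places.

log p(β | y) = −Σ(yᵢ − βxᵢ)²/(2·2) − β²/(2·2) + const.
Setting the derivative to zero: Σxᵢ(yᵢ − βxᵢ)/2 − β/2 = 0, so β = Σxᵢyᵢ / (Σxᵢ² + σ²/τ²).
Σxᵢyᵢ = 5·10 + 4·11 + 1·0 + 3·3 = 103; Σxᵢ² = 51; σ²/τ² = 1.
β̂_MAP = 103 / (51 + 1) = 103/52 ≈ 1.981.

β̂_MAP = 1.981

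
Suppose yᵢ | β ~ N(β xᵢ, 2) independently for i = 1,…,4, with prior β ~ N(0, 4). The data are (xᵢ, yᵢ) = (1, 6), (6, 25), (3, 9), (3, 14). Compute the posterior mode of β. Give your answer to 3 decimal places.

log p(β | y) = −Σ(yᵢ − βxᵢ)²/(2·2) − β²/(2·4) + const.
Setting the derivative to zero: Σxᵢ(yᵢ − βxᵢ)/2 − β/4 = 0, so β = Σxᵢyᵢ / (Σxᵢ² + σ²/τ²).
Σxᵢyᵢ = 1·6 + 6·25 + 3·9 + 3·14 = 225; Σxᵢ² = 55; σ²/τ² = 0.5.
β̂_MAP = 225 / (55 + 0.5) = 225/55.5 ≈ 4.054.

β̂_MAP = 4.054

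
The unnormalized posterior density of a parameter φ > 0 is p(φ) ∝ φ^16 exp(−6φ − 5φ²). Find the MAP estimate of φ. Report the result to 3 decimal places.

ℓ'(φ) = 16/φ − 6 − 10φ. Setting this to zero and multiplying by φ: 10φ² + 6φ − 16 = 0.
φ = (−6 + √(6² + 4·10·16)) / (2·10) = (−6 + √676) / 20 = (−6 + 26)/20 = 1.
ℓ''(φ) = −16/φ² − 10 < 0, confirming a maximum.

φ̂_MAP = 1.000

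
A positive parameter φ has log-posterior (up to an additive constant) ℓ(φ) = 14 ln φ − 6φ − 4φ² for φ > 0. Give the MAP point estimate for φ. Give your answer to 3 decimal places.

ℓ'(φ) = 14/φ − 6 − 8φ. Setting this to zero and multiplying by φ: 8φ² + 6φ − 14 = 0.
φ = (−6 + √(6² + 4·8·14)) / (2·8) = (−6 + √484) / 16 = (−6 + 22)/16 = 1.
ℓ''(φ) = −14/φ² − 8 < 0, confirming a maximum.

φ̂_MAP = 1.000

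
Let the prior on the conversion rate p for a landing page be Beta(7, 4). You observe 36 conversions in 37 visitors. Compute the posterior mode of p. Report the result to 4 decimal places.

p̂_MAP = 0.9130

Prior: Beta(7, 4).
Data: 36 successes in 37 trials. The binomial likelihood contributes p^36(1−p)^1, so the posterior is Beta(7+36, 4+1) = Beta(43, 5).
For Beta(a, b) with a, b > 1 the mode is (a−1)/(a+b−2) = 42/46 ≈ 0.9130.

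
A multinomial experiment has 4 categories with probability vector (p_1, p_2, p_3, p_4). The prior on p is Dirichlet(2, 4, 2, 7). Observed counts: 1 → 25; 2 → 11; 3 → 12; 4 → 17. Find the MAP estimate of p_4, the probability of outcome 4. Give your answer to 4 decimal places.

MAP estimate: 0.3026

The posterior is Dirichlet(αᵢ + nᵢ) = Dirichlet(27, 15, 14, 24).
For a Dirichlet(a₁,…,a_K) with all aᵢ > 1, the mode has j-th component (aⱼ − 1)/(Σaᵢ − K).
Here Σaᵢ = 80 and K = 4, so p_4 = (24 − 1)/(80 − 4) = 23/76 ≈ 0.3026.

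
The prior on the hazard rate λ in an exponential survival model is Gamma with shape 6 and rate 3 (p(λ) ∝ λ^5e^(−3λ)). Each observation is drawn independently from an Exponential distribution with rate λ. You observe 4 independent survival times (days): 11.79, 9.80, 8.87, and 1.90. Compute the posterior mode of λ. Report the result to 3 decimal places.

The Exponential(rate=λ) likelihood is ∝ λ^n e^(−λΣtᵢ). Here n = 4 and Σtᵢ = 11.79 + 9.80 + 8.87 + 1.90 = 32.36.
Posterior ∝ λ^5e^(−3λ) · λ^4e^(−32.36λ) = λ^9e^(−35.36λ), i.e. Gamma(10, 35.36).
Mode = (a−1)/b = 9/35.36 ≈ 0.255.

λ̂_MAP = 0.255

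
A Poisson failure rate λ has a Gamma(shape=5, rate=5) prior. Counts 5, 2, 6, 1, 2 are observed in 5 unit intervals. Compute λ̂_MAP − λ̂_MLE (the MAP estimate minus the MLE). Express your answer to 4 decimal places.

Σxᵢ = 16. Posterior is Gamma(21, 10); MAP = (21−1)/10 = 20/10 ≈ 2.00000.
MLE = x̄ = 16/5 ≈ 3.20000.
Difference = 20/10 − 16/5 = -6/5 ≈ -1.2000.

MAP − MLE = -1.2000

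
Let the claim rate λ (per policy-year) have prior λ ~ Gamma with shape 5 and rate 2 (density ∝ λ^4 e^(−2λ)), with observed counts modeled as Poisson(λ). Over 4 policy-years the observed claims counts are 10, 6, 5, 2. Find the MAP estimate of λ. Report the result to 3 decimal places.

Σxᵢ = 10+6+5+2 = 23, with n = 4.
Posterior ∝ λ^4e^(−2λ) · λ^23e^(−4λ) = λ^27e^(−6λ), i.e. Gamma(shape=28, rate=6).
The mode of a Gamma(a, b) with a ≥ 1 (shape–rate) is (a−1)/b = 27/6 ≈ 4.500.

λ̂_MAP = 4.500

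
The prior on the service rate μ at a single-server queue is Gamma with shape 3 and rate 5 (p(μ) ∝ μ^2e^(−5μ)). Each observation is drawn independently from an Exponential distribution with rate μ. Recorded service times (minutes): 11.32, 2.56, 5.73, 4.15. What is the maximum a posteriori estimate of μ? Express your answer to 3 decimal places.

μ̂_MAP = 0.209

The Exponential(rate=μ) likelihood is ∝ μ^n e^(−μΣtᵢ). Here n = 4 and Σtᵢ = 11.32 + 2.56 + 5.73 + 4.15 = 23.76.
Posterior ∝ μ^2e^(−5μ) · μ^4e^(−23.76μ) = μ^6e^(−28.76μ), i.e. Gamma(7, 28.76).
Mode = (a−1)/b = 6/28.76 ≈ 0.209.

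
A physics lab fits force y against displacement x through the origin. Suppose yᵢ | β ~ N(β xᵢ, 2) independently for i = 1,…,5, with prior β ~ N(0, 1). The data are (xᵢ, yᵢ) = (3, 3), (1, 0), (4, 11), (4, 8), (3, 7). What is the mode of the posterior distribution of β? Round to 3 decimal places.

log p(β | y) = −Σ(yᵢ − βxᵢ)²/(2·2) − β²/(2·1) + const.
Setting the derivative to zero: Σxᵢ(yᵢ − βxᵢ)/2 − β/1 = 0, so β = Σxᵢyᵢ / (Σxᵢ² + σ²/τ²).
Σxᵢyᵢ = 3·3 + 1·0 + 4·11 + 4·8 + 3·7 = 106; Σxᵢ² = 51; σ²/τ² = 2.
β̂_MAP = 106 / (51 + 2) = 106/53 ≈ 2.000.

β̂_MAP = 2.000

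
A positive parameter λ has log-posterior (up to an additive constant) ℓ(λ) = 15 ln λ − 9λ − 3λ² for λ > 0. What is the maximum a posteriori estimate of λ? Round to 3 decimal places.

ℓ'(λ) = 15/λ − 9 − 6λ. Setting this to zero and multiplying by λ: 6λ² + 9λ − 15 = 0.
λ = (−9 + √(9² + 4·6·15)) / (2·6) = (−9 + √441) / 12 = (−9 + 21)/12 = 1.
ℓ''(λ) = −15/λ² − 6 < 0, confirming a maximum.

λ̂_MAP = 1.000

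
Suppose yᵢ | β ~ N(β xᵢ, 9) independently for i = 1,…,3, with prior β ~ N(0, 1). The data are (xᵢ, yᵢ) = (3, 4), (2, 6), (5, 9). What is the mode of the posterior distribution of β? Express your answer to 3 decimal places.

β̂_MAP = 1.468

log p(β | y) = −Σ(yᵢ − βxᵢ)²/(2·9) − β²/(2·1) + const.
Setting the derivative to zero: Σxᵢ(yᵢ − βxᵢ)/9 − β/1 = 0, so β = Σxᵢyᵢ / (Σxᵢ² + σ²/τ²).
Σxᵢyᵢ = 3·4 + 2·6 + 5·9 = 69; Σxᵢ² = 38; σ²/τ² = 9.
β̂_MAP = 69 / (38 + 9) = 69/47 ≈ 1.468.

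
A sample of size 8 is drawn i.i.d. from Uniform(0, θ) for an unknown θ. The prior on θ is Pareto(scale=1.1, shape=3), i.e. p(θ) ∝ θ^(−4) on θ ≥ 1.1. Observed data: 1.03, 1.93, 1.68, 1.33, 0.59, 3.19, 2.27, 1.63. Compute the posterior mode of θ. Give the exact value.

The Uniform(0, θ) likelihood is θ^(−n) for θ ≥ max(xᵢ), zero otherwise. Here max(xᵢ) = 3.19.
Posterior ∝ θ^(−4) · θ^(−8) = θ^(−12) on θ ≥ max(1.1, 3.19) = 3.19.
This density is strictly decreasing in θ, so the posterior mode lies at the lower boundary of the support.

θ̂_MAP = 3.19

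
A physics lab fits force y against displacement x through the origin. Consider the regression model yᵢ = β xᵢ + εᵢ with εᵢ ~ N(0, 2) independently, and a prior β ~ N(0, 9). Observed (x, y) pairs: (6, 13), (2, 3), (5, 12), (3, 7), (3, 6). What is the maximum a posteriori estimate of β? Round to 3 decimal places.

log p(β | y) = −Σ(yᵢ − βxᵢ)²/(2·2) − β²/(2·9) + const.
Setting the derivative to zero: Σxᵢ(yᵢ − βxᵢ)/2 − β/9 = 0, so β = Σxᵢyᵢ / (Σxᵢ² + σ²/τ²).
Σxᵢyᵢ = 6·13 + 2·3 + 5·12 + 3·7 + 3·6 = 183; Σxᵢ² = 83; σ²/τ² = 2/9.
β̂_MAP = 183 / (83 + 2/9) = 183/(749/9) = 1647/749 ≈ 2.199.

β̂_MAP = 2.199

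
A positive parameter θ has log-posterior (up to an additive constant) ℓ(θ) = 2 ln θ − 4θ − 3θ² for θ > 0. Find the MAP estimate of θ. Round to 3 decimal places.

ℓ'(θ) = 2/θ − 4 − 6θ. Setting this to zero and multiplying by θ: 6θ² + 4θ − 2 = 0.
θ = (−4 + √(4² + 4·6·2)) / (2·6) = (−4 + √64) / 12 = (−4 + 8)/12 = 1/3.
ℓ''(θ) = −2/θ² − 6 < 0, confirming a maximum.

θ̂_MAP = 0.333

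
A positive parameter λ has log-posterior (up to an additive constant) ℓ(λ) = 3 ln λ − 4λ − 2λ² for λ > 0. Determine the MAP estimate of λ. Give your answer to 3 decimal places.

λ̂_MAP = 0.500

ℓ'(λ) = 3/λ − 4 − 4λ. Setting this to zero and multiplying by λ: 4λ² + 4λ − 3 = 0.
λ = (−4 + √(4² + 4·4·3)) / (2·4) = (−4 + √64) / 8 = (−4 + 8)/8 = 1/2.
ℓ''(λ) = −3/λ² − 4 < 0, confirming a maximum.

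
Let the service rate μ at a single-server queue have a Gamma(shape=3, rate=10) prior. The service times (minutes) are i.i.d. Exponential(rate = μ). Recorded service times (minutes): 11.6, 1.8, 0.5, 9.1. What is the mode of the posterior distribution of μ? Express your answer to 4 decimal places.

The Exponential(rate=μ) likelihood is ∝ μ^n e^(−μΣtᵢ). Here n = 4 and Σtᵢ = 11.6 + 1.8 + 0.5 + 9.1 = 23.
Posterior ∝ μ^2e^(−10μ) · μ^4e^(−23μ) = μ^6e^(−33μ), i.e. Gamma(7, 33).
Mode = (a−1)/b = 6/33 ≈ 0.1818.

μ̂_MAP = 0.1818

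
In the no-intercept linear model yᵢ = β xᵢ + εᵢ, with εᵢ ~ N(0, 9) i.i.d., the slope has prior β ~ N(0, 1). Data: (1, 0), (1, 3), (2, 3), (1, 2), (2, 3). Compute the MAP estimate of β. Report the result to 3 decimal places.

β̂_MAP = 0.850

log p(β | y) = −Σ(yᵢ − βxᵢ)²/(2·9) − β²/(2·1) + const.
Setting the derivative to zero: Σxᵢ(yᵢ − βxᵢ)/9 − β/1 = 0, so β = Σxᵢyᵢ / (Σxᵢ² + σ²/τ²).
Σxᵢyᵢ = 1·0 + 1·3 + 2·3 + 1·2 + 2·3 = 17; Σxᵢ² = 11; σ²/τ² = 9.
β̂_MAP = 17 / (11 + 9) = 17/20 ≈ 0.850.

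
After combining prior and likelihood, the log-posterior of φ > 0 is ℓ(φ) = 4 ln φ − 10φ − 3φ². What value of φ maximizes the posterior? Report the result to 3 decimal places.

ℓ'(φ) = 4/φ − 10 − 6φ. Setting this to zero and multiplying by φ: 6φ² + 10φ − 4 = 0.
φ = (−10 + √(10² + 4·6·4)) / (2·6) = (−10 + √196) / 12 = (−10 + 14)/12 = 1/3.
ℓ''(φ) = −4/φ² − 6 < 0, confirming a maximum.

φ̂_MAP = 0.333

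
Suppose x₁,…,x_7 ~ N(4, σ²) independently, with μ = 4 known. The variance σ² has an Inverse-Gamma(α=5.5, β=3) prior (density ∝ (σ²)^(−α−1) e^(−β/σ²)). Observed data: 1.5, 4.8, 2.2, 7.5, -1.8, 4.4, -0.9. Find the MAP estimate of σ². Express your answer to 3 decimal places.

Sum of squared deviations about the known mean: SS = (1.5−4)² + (4.8−4)² + (2.2−4)² + (7.5−4)² + (-1.8−4)² + (4.4−4)² + (-0.9−4)² = 80.19.
The Normal likelihood contributes (σ²)^(−n/2) exp(−SS/(2σ²)), so the posterior is Inverse-Gamma(α + n/2, β + SS/2) = Inverse-Gamma(9, 43.095).
The mode of Inverse-Gamma(a, b) is b/(a+1) = 43.095/10 ≈ 4.310.

σ̂²_MAP = 4.310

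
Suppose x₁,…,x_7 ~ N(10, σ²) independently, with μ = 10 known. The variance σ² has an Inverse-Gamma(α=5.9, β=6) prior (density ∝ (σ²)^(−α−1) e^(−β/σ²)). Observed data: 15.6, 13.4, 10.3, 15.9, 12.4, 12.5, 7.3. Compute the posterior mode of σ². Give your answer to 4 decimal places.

Sum of squared deviations about the known mean: SS = (15.6−10)² + (13.4−10)² + (10.3−10)² + (15.9−10)² + (12.4−10)² + (12.5−10)² + (7.3−10)² = 97.12.
The Normal likelihood contributes (σ²)^(−n/2) exp(−SS/(2σ²)), so the posterior is Inverse-Gamma(α + n/2, β + SS/2) = Inverse-Gamma(9.4, 54.56).
The mode of Inverse-Gamma(a, b) is b/(a+1) = 54.56/10.4 ≈ 5.2462.

σ̂²_MAP = 5.2462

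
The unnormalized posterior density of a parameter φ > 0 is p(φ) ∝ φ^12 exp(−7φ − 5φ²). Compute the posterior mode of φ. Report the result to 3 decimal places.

φ̂_MAP = 0.800

ℓ'(φ) = 12/φ − 7 − 10φ. Setting this to zero and multiplying by φ: 10φ² + 7φ − 12 = 0.
φ = (−7 + √(7² + 4·10·12)) / (2·10) = (−7 + √529) / 20 = (−7 + 23)/20 = 4/5.
ℓ''(φ) = −12/φ² − 10 < 0, confirming a maximum.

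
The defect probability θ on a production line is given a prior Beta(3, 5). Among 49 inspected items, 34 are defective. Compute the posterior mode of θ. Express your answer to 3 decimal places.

θ̂_MAP = 0.655

Prior: Beta(3, 5).
Data: 34 successes in 49 trials. The binomial likelihood contributes θ^34(1−θ)^15, so the posterior is Beta(3+34, 5+15) = Beta(37, 20).
For Beta(a, b) with a, b > 1 the mode is (a−1)/(a+b−2) = 36/55 ≈ 0.655.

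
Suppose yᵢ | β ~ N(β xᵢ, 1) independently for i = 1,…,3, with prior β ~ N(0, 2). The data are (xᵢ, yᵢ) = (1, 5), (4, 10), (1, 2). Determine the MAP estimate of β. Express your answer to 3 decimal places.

β̂_MAP = 2.541

log p(β | y) = −Σ(yᵢ − βxᵢ)²/(2·1) − β²/(2·2) + const.
Setting the derivative to zero: Σxᵢ(yᵢ − βxᵢ)/1 − β/2 = 0, so β = Σxᵢyᵢ / (Σxᵢ² + σ²/τ²).
Σxᵢyᵢ = 1·5 + 4·10 + 1·2 = 47; Σxᵢ² = 18; σ²/τ² = 0.5.
β̂_MAP = 47 / (18 + 0.5) = 47/18.5 ≈ 2.541.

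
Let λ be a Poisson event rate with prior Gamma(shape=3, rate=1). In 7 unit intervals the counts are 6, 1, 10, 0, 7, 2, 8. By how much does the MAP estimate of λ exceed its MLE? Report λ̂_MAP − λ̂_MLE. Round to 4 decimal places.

Σxᵢ = 34. Posterior is Gamma(37, 8); MAP = (37−1)/8 = 36/8 ≈ 4.50000.
MLE = x̄ = 34/7 ≈ 4.85714.
Difference = 36/8 − 34/7 = -5/14 ≈ -0.3571.

MAP − MLE = -0.3571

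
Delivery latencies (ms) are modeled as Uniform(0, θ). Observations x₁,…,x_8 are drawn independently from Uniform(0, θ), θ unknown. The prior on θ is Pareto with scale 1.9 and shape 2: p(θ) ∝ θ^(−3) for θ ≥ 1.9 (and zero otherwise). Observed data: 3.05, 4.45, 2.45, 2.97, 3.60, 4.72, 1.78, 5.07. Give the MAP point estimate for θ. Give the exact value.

θ̂_MAP = 5.07

The Uniform(0, θ) likelihood is θ^(−n) for θ ≥ max(xᵢ), zero otherwise. Here max(xᵢ) = 5.07.
Posterior ∝ θ^(−3) · θ^(−8) = θ^(−11) on θ ≥ max(1.9, 5.07) = 5.07.
This density is strictly decreasing in θ, so the posterior mode lies at the lower boundary of the support.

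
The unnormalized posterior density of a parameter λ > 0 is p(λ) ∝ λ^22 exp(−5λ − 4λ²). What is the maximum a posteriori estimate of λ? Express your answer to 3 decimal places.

ℓ'(λ) = 22/λ − 5 − 8λ. Setting this to zero and multiplying by λ: 8λ² + 5λ − 22 = 0.
λ = (−5 + √(5² + 4·8·22)) / (2·8) = (−5 + √729) / 16 = (−5 + 27)/16 = 11/8.
ℓ''(λ) = −22/λ² − 8 < 0, confirming a maximum.

λ̂_MAP = 1.375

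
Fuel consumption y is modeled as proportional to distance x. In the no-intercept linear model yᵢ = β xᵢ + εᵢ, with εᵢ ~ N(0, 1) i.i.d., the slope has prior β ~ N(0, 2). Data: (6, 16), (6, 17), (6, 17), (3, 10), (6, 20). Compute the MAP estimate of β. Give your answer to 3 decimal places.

β̂_MAP = 2.932

log p(β | y) = −Σ(yᵢ − βxᵢ)²/(2·1) − β²/(2·2) + const.
Setting the derivative to zero: Σxᵢ(yᵢ − βxᵢ)/1 − β/2 = 0, so β = Σxᵢyᵢ / (Σxᵢ² + σ²/τ²).
Σxᵢyᵢ = 6·16 + 6·17 + 6·17 + 3·10 + 6·20 = 450; Σxᵢ² = 153; σ²/τ² = 0.5.
β̂_MAP = 450 / (153 + 0.5) = 450/153.5 ≈ 2.932.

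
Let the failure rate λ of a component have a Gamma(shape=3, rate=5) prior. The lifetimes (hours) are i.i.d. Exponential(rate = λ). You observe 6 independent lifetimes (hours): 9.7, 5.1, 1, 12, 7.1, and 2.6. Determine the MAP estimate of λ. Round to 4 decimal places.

λ̂_MAP = 0.1882

The Exponential(rate=λ) likelihood is ∝ λ^n e^(−λΣtᵢ). Here n = 6 and Σtᵢ = 9.7 + 5.1 + 1 + 12 + 7.1 + 2.6 = 37.5.
Posterior ∝ λ^2e^(−5λ) · λ^6e^(−37.5λ) = λ^8e^(−42.5λ), i.e. Gamma(9, 42.5).
Mode = (a−1)/b = 8/42.5 ≈ 0.1882.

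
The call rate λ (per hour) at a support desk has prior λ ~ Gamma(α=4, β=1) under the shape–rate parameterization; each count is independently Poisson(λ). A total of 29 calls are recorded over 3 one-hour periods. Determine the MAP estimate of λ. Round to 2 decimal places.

λ̂_MAP = 8.00

Σxᵢ = 29, n = 3.
Posterior ∝ λ^3e^(−1λ) · λ^29e^(−3λ) = λ^32e^(−4λ), i.e. Gamma(shape=33, rate=4).
The mode of a Gamma(a, b) with a ≥ 1 (shape–rate) is (a−1)/b = 32/4 ≈ 8.00.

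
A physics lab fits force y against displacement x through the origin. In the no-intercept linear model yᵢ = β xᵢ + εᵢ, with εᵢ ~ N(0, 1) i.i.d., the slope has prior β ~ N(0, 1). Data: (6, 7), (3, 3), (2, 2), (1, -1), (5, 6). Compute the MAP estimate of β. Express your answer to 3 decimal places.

β̂_MAP = 1.105

log p(β | y) = −Σ(yᵢ − βxᵢ)²/(2·1) − β²/(2·1) + const.
Setting the derivative to zero: Σxᵢ(yᵢ − βxᵢ)/1 − β/1 = 0, so β = Σxᵢyᵢ / (Σxᵢ² + σ²/τ²).
Σxᵢyᵢ = 6·7 + 3·3 + 2·2 + 1·(-1) + 5·6 = 84; Σxᵢ² = 75; σ²/τ² = 1.
β̂_MAP = 84 / (75 + 1) = 84/76 ≈ 1.105.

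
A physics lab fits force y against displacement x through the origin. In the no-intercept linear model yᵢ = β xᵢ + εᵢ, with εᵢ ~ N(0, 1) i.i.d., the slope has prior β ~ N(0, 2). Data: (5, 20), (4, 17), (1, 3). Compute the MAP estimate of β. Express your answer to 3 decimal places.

β̂_MAP = 4.024

log p(β | y) = −Σ(yᵢ − βxᵢ)²/(2·1) − β²/(2·2) + const.
Setting the derivative to zero: Σxᵢ(yᵢ − βxᵢ)/1 − β/2 = 0, so β = Σxᵢyᵢ / (Σxᵢ² + σ²/τ²).
Σxᵢyᵢ = 5·20 + 4·17 + 1·3 = 171; Σxᵢ² = 42; σ²/τ² = 0.5.
β̂_MAP = 171 / (42 + 0.5) = 171/42.5 ≈ 4.024.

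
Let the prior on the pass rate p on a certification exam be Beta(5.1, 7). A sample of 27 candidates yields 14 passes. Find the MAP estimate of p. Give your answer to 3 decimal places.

Prior: Beta(5.1, 7).
Data: 14 successes in 27 trials. The binomial likelihood contributes p^14(1−p)^13, so the posterior is Beta(5.1+14, 7+13) = Beta(19.1, 20).
For Beta(a, b) with a, b > 1 the mode is (a−1)/(a+b−2) = 18.1/37.1 ≈ 0.488.

p̂_MAP = 0.488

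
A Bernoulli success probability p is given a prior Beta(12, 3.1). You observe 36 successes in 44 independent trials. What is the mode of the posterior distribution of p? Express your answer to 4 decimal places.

Prior: Beta(12, 3.1).
Data: 36 successes in 44 trials. The binomial likelihood contributes p^36(1−p)^8, so the posterior is Beta(12+36, 3.1+8) = Beta(48, 11.1).
For Beta(a, b) with a, b > 1 the mode is (a−1)/(a+b−2) = 47/57.1 ≈ 0.8231.

p̂_MAP = 0.8231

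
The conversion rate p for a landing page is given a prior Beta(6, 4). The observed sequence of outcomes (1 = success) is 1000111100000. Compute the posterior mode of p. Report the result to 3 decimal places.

p̂_MAP = 0.476

Prior: Beta(6, 4).
Data: 5 successes in 13 trials (from the sequence). The binomial likelihood contributes p^5(1−p)^8, so the posterior is Beta(6+5, 4+8) = Beta(11, 12).
For Beta(a, b) with a, b > 1 the mode is (a−1)/(a+b−2) = 10/21 ≈ 0.476.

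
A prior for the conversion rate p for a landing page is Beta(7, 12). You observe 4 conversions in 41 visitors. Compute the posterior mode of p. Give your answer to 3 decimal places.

p̂_MAP = 0.172

Prior: Beta(7, 12).
Data: 4 successes in 41 trials. The binomial likelihood contributes p^4(1−p)^37, so the posterior is Beta(7+4, 12+37) = Beta(11, 49).
For Beta(a, b) with a, b > 1 the mode is (a−1)/(a+b−2) = 10/58 ≈ 0.172.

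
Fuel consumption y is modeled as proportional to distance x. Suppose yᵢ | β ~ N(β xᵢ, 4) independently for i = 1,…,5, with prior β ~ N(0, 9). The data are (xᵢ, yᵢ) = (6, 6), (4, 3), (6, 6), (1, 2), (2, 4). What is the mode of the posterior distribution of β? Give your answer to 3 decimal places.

log p(β | y) = −Σ(yᵢ − βxᵢ)²/(2·4) − β²/(2·9) + const.
Setting the derivative to zero: Σxᵢ(yᵢ − βxᵢ)/4 − β/9 = 0, so β = Σxᵢyᵢ / (Σxᵢ² + σ²/τ²).
Σxᵢyᵢ = 6·6 + 4·3 + 6·6 + 1·2 + 2·4 = 94; Σxᵢ² = 93; σ²/τ² = 4/9.
β̂_MAP = 94 / (93 + 4/9) = 94/(841/9) = 846/841 ≈ 1.006.

β̂_MAP = 1.006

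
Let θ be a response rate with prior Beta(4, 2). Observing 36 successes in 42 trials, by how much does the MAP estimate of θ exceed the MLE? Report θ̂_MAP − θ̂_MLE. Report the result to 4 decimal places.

MAP − MLE = -0.0093

Posterior is Beta(40, 8); MAP = (40−1)/(48−2) = 39/46 ≈ 0.84783.
MLE ignores the prior: θ̂_MLE = k/n = 36/42 ≈ 0.85714.
Difference = 39/46 − 36/42 = -3/322 ≈ -0.0093.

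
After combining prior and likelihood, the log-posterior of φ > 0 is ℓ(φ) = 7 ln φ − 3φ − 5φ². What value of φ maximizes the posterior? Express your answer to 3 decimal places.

ℓ'(φ) = 7/φ − 3 − 10φ. Setting this to zero and multiplying by φ: 10φ² + 3φ − 7 = 0.
φ = (−3 + √(3² + 4·10·7)) / (2·10) = (−3 + √289) / 20 = (−3 + 17)/20 = 7/10.
ℓ''(φ) = −7/φ² − 10 < 0, confirming a maximum.

φ̂_MAP = 0.700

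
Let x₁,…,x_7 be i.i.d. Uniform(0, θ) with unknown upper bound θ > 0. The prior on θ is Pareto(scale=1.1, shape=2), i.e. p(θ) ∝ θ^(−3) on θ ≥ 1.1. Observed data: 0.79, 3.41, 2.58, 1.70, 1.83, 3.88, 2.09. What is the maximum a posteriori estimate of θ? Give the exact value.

θ̂_MAP = 3.88

The Uniform(0, θ) likelihood is θ^(−n) for θ ≥ max(xᵢ), zero otherwise. Here max(xᵢ) = 3.88.
Posterior ∝ θ^(−3) · θ^(−7) = θ^(−10) on θ ≥ max(1.1, 3.88) = 3.88.
This density is strictly decreasing in θ, so the posterior mode lies at the lower boundary of the support.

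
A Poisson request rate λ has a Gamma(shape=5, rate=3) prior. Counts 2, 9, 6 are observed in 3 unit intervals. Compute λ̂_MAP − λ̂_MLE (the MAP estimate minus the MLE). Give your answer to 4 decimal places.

Σxᵢ = 17. Posterior is Gamma(22, 6); MAP = (22−1)/6 = 21/6 ≈ 3.50000.
MLE = x̄ = 17/3 ≈ 5.66667.
Difference = 21/6 − 17/3 = -13/6 ≈ -2.1667.

MAP − MLE = -2.1667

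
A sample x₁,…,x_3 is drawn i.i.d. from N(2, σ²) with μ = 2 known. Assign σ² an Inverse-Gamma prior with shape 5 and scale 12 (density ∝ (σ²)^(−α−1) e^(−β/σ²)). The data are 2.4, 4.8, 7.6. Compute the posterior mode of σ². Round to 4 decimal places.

Sum of squared deviations about the known mean: SS = (2.4−2)² + (4.8−2)² + (7.6−2)² = 39.36.
The Normal likelihood contributes (σ²)^(−n/2) exp(−SS/(2σ²)), so the posterior is Inverse-Gamma(α + n/2, β + SS/2) = Inverse-Gamma(6.5, 31.68).
The mode of Inverse-Gamma(a, b) is b/(a+1) = 31.68/7.5 ≈ 4.2240.

σ̂²_MAP = 4.2240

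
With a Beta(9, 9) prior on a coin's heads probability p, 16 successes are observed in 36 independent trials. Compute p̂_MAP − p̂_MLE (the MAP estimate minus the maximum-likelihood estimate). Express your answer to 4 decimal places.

Posterior is Beta(25, 29); MAP = (25−1)/(54−2) = 24/52 ≈ 0.46154.
MLE ignores the prior: p̂_MLE = k/n = 16/36 ≈ 0.44444.
Difference = 24/52 − 16/36 = 2/117 ≈ 0.0171.

MAP − MLE = 0.0171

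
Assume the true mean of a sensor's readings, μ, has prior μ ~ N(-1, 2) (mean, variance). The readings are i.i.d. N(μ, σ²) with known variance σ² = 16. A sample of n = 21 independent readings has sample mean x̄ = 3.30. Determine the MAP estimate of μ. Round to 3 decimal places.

μ̂_MAP = 2.114

n = 21, x̄ = 3.30.
For a Normal prior and Normal likelihood with known variance, the posterior is Normal; its mode equals its mean, the precision-weighted average.
Prior precision 1/σ₀² = 1/2 = 0.5; data precision n/σ² = 21/16 = 1.3125.
μ̂ = (0.5·(-1) + 1.3125·3.3) / (0.5 + 1.3125) = 3.83125/1.8125 = 613/290 ≈ 2.114.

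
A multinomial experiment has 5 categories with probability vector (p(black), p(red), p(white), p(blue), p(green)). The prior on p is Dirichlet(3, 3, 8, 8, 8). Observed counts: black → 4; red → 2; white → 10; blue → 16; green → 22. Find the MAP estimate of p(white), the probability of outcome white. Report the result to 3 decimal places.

The posterior is Dirichlet(αᵢ + nᵢ) = Dirichlet(7, 5, 18, 24, 30).
For a Dirichlet(a₁,…,a_K) with all aᵢ > 1, the mode has j-th component (aⱼ − 1)/(Σaᵢ − K).
Here Σaᵢ = 84 and K = 5, so p(white) = (18 − 1)/(84 − 5) = 17/79 ≈ 0.215.

MAP estimate of p(white) = 0.215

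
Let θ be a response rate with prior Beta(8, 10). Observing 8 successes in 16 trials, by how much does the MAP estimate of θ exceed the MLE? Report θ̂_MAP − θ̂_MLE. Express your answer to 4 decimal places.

Posterior is Beta(16, 18); MAP = (16−1)/(34−2) = 15/32 ≈ 0.46875.
MLE ignores the prior: θ̂_MLE = k/n = 8/16 ≈ 0.50000.
Difference = 15/32 − 8/16 = -1/32 ≈ -0.0313.

MAP − MLE = -0.0313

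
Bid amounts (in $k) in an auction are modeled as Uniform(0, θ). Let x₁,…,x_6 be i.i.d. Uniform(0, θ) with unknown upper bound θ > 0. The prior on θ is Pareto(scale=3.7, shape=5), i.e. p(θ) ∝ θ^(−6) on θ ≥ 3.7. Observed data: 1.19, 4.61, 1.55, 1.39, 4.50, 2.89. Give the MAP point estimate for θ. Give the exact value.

The Uniform(0, θ) likelihood is θ^(−n) for θ ≥ max(xᵢ), zero otherwise. Here max(xᵢ) = 4.61.
Posterior ∝ θ^(−6) · θ^(−6) = θ^(−12) on θ ≥ max(3.7, 4.61) = 4.61.
This density is strictly decreasing in θ, so the posterior mode lies at the lower boundary of the support.

θ̂_MAP = 4.61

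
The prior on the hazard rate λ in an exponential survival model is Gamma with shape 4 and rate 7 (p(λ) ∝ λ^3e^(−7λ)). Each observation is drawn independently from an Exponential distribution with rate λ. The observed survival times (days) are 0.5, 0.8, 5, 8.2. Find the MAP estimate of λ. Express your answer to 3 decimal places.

The Exponential(rate=λ) likelihood is ∝ λ^n e^(−λΣtᵢ). Here n = 4 and Σtᵢ = 0.5 + 0.8 + 5 + 8.2 = 14.5.
Posterior ∝ λ^3e^(−7λ) · λ^4e^(−14.5λ) = λ^7e^(−21.5λ), i.e. Gamma(8, 21.5).
Mode = (a−1)/b = 7/21.5 ≈ 0.326.

λ̂_MAP = 0.326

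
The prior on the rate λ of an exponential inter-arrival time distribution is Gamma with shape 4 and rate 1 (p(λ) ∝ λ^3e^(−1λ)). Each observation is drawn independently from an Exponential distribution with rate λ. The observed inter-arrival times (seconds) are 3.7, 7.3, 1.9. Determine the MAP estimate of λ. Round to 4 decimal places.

The Exponential(rate=λ) likelihood is ∝ λ^n e^(−λΣtᵢ). Here n = 3 and Σtᵢ = 3.7 + 7.3 + 1.9 = 12.9.
Posterior ∝ λ^3e^(−1λ) · λ^3e^(−12.9λ) = λ^6e^(−13.9λ), i.e. Gamma(7, 13.9).
Mode = (a−1)/b = 6/13.9 ≈ 0.4317.

λ̂_MAP = 0.4317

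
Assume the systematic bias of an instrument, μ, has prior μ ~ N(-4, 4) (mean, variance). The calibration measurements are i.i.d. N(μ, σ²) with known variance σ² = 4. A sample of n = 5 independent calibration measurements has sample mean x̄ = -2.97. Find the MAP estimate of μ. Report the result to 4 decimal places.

n = 5, x̄ = -2.97.
For a Normal prior and Normal likelihood with known variance, the posterior is Normal; its mode equals its mean, the precision-weighted average.
Prior precision 1/σ₀² = 1/4 = 0.25; data precision n/σ² = 5/4 = 1.25.
μ̂ = (0.25·(-4) + 1.25·(-2.97)) / (0.25 + 1.25) = (-4.7125)/1.5 = -377/120 ≈ -3.1417.

μ̂_MAP = -3.1417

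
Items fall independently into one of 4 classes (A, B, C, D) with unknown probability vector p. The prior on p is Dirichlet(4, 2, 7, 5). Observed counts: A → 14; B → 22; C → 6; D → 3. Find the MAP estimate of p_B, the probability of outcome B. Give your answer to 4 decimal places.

The posterior is Dirichlet(αᵢ + nᵢ) = Dirichlet(18, 24, 13, 8).
For a Dirichlet(a₁,…,a_K) with all aᵢ > 1, the mode has j-th component (aⱼ − 1)/(Σaᵢ − K).
Here Σaᵢ = 63 and K = 4, so p_B = (24 − 1)/(63 − 4) = 23/59 ≈ 0.3898.

MAP estimate of p_B = 0.3898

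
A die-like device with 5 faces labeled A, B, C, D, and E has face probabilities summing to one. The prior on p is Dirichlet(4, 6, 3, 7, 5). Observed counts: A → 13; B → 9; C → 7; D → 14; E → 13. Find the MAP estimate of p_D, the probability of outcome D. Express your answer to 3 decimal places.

The posterior is Dirichlet(αᵢ + nᵢ) = Dirichlet(17, 15, 10, 21, 18).
For a Dirichlet(a₁,…,a_K) with all aᵢ > 1, the mode has j-th component (aⱼ − 1)/(Σaᵢ − K).
Here Σaᵢ = 81 and K = 5, so p_D = (21 − 1)/(81 − 5) = 20/76 ≈ 0.263.

MAP estimate of p_D = 0.263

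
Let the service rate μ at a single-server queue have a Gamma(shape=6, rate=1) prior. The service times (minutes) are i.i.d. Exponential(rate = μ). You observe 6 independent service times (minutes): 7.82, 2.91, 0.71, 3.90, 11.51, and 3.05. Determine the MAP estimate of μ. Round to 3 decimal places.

μ̂_MAP = 0.356

The Exponential(rate=μ) likelihood is ∝ μ^n e^(−μΣtᵢ). Here n = 6 and Σtᵢ = 7.82 + 2.91 + 0.71 + 3.90 + 11.51 + 3.05 = 29.90.
Posterior ∝ μ^5e^(−1μ) · μ^6e^(−29.90μ) = μ^11e^(−30.90μ), i.e. Gamma(12, 30.90).
Mode = (a−1)/b = 11/30.90 ≈ 0.356.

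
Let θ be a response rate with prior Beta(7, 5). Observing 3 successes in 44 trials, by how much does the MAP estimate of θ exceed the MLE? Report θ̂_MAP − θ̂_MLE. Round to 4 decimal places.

MAP − MLE = 0.0985

Posterior is Beta(10, 46); MAP = (10−1)/(56−2) = 9/54 ≈ 0.16667.
MLE ignores the prior: θ̂_MLE = k/n = 3/44 ≈ 0.06818.
Difference = 9/54 − 3/44 = 13/132 ≈ 0.0985.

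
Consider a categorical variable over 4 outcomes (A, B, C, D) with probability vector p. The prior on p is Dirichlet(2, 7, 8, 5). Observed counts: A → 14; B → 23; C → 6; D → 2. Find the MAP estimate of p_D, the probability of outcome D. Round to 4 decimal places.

The posterior is Dirichlet(αᵢ + nᵢ) = Dirichlet(16, 30, 14, 7).
For a Dirichlet(a₁,…,a_K) with all aᵢ > 1, the mode has j-th component (aⱼ − 1)/(Σaᵢ − K).
Here Σaᵢ = 67 and K = 4, so p_D = (7 − 1)/(67 − 4) = 6/63 ≈ 0.0952.

MAP estimate of p_D = 0.0952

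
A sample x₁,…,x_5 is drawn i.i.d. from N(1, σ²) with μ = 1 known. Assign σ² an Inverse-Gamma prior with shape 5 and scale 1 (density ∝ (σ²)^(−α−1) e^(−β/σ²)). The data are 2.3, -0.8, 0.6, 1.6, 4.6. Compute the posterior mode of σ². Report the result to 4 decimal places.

σ̂²_MAP = 1.2006

Sum of squared deviations about the known mean: SS = (2.3−1)² + (-0.8−1)² + (0.6−1)² + (1.6−1)² + (4.6−1)² = 18.41.
The Normal likelihood contributes (σ²)^(−n/2) exp(−SS/(2σ²)), so the posterior is Inverse-Gamma(α + n/2, β + SS/2) = Inverse-Gamma(7.5, 10.205).
The mode of Inverse-Gamma(a, b) is b/(a+1) = 10.205/8.5 ≈ 1.2006.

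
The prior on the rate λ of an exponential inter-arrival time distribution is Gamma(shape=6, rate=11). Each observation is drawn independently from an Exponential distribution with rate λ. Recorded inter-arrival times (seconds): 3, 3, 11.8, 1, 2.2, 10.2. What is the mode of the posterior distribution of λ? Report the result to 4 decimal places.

The Exponential(rate=λ) likelihood is ∝ λ^n e^(−λΣtᵢ). Here n = 6 and Σtᵢ = 3 + 3 + 11.8 + 1 + 2.2 + 10.2 = 31.2.
Posterior ∝ λ^5e^(−11λ) · λ^6e^(−31.2λ) = λ^11e^(−42.2λ), i.e. Gamma(12, 42.2).
Mode = (a−1)/b = 11/42.2 ≈ 0.2607.

λ̂_MAP = 0.2607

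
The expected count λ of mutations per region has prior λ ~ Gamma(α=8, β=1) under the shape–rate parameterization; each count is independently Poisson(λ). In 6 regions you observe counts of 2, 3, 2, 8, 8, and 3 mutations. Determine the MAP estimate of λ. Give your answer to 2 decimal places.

Σxᵢ = 2+3+2+8+8+3 = 26, with n = 6.
Posterior ∝ λ^7e^(−1λ) · λ^26e^(−6λ) = λ^33e^(−7λ), i.e. Gamma(shape=34, rate=7).
The mode of a Gamma(a, b) with a ≥ 1 (shape–rate) is (a−1)/b = 33/7 ≈ 4.71.

λ̂_MAP = 4.71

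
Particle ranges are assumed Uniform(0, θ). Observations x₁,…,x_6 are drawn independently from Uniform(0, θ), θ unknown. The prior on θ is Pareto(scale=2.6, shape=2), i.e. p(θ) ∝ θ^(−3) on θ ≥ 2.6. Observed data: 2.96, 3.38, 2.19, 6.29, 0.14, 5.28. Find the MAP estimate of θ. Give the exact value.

θ̂_MAP = 6.29

The Uniform(0, θ) likelihood is θ^(−n) for θ ≥ max(xᵢ), zero otherwise. Here max(xᵢ) = 6.29.
Posterior ∝ θ^(−3) · θ^(−6) = θ^(−9) on θ ≥ max(2.6, 6.29) = 6.29.
This density is strictly decreasing in θ, so the posterior mode lies at the lower boundary of the support.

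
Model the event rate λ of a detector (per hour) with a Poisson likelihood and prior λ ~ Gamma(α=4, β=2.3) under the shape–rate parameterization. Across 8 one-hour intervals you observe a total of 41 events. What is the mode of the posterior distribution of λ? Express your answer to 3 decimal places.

λ̂_MAP = 4.272

Σxᵢ = 41, n = 8.
Posterior ∝ λ^3e^(−2.3λ) · λ^41e^(−8λ) = λ^44e^(−10.3λ), i.e. Gamma(shape=45, rate=10.3).
The mode of a Gamma(a, b) with a ≥ 1 (shape–rate) is (a−1)/b = 44/10.3 ≈ 4.272.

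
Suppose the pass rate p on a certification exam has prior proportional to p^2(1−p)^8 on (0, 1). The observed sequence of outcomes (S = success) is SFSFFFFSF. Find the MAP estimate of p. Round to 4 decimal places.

The prior density ∝ p^2(1−p)^8 is the kernel of Beta(3, 9).
Data: 3 successes in 9 trials (from the sequence). The binomial likelihood contributes p^3(1−p)^6, so the posterior is Beta(3+3, 9+6) = Beta(6, 15).
For Beta(a, b) with a, b > 1 the mode is (a−1)/(a+b−2) = 5/19 ≈ 0.2632.

p̂_MAP = 0.2632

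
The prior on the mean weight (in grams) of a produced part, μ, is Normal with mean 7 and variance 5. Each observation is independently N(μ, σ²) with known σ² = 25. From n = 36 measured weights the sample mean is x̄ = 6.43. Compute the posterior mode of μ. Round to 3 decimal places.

n = 36, x̄ = 6.43.
For a Normal prior and Normal likelihood with known variance, the posterior is Normal; its mode equals its mean, the precision-weighted average.
Prior precision 1/σ₀² = 1/5 = 0.2; data precision n/σ² = 36/25 = 1.44.
μ̂ = (0.2·7 + 1.44·6.43) / (0.2 + 1.44) = 10.6592/1.64 = 6662/1025 ≈ 6.500.

μ̂_MAP = 6.500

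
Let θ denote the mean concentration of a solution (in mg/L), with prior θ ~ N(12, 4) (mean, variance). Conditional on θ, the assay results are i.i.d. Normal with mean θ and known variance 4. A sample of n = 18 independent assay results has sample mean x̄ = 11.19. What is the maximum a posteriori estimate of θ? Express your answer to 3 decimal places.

n = 18, x̄ = 11.19.
For a Normal prior and Normal likelihood with known variance, the posterior is Normal; its mode equals its mean, the precision-weighted average.
Prior precision 1/σ₀² = 1/4 = 0.25; data precision n/σ² = 18/4 = 4.5.
θ̂ = (0.25·12 + 4.5·11.19) / (0.25 + 4.5) = 53.355/4.75 = 10671/950 ≈ 11.233.

θ̂_MAP = 11.233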